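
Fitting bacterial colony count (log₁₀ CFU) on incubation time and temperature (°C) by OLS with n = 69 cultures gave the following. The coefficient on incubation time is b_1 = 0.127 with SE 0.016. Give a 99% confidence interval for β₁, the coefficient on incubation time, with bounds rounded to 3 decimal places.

df = n − k − 1 = 69 − 2 − 1 = 66.
t* = t_{0.005, 66} = 2.652394.
Margin = t* × SE = 2.652394 × 0.016 = 0.04244.
CI: 0.127 ± 0.04244 → (0.085, 0.169).
With 99% confidence, each one-unit increase in incubation time is associated with a change of between 0.085 and 0.169 log₁₀ CFU in bacterial colony count, holding the other predictors fixed.

(0.085, 0.169)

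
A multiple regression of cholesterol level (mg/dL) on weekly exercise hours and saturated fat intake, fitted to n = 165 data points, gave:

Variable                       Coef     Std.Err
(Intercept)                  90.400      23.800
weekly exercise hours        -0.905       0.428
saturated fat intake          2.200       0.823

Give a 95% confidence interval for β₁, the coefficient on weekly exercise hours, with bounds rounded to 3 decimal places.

Read off: b = -0.905, SE = 0.428 for weekly exercise hours.
df = n − k − 1 = 165 − 2 − 1 = 162.
t* = t_{0.025, 162} = 1.974716.
Margin = t* × SE = 1.974716 × 0.428 = 0.84518.
CI: -0.905 ± 0.84518 → (-1.750, -0.060).

(-1.750, -0.060)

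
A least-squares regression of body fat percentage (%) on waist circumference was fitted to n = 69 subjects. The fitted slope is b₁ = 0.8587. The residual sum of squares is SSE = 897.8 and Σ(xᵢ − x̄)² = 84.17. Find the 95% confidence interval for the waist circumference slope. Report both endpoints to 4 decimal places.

(0.0623, 1.6551)

MSE = SSE/(n − 2) = 897.8/67 = 13.4.
SE(b₁) = √(MSE/Sₓₓ) = √(13.4/84.17) = 0.399001.
df = n − 2 = 67.
t* = t_{0.025, 67} = 1.996008.
Margin = t* × SE = 1.996008 × 0.399001 = 0.796409.
CI: 0.8587 ± 0.796409 → (0.0623, 1.6551).
With 95% confidence, each one-unit increase in waist circumference is associated with a change of between 0.0623 and 1.6551 % in body fat percentage.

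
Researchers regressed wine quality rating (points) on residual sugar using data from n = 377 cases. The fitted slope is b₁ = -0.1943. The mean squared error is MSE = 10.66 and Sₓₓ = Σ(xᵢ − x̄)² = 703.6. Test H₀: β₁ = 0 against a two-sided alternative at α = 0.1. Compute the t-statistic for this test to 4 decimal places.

t = -1.5785

SE(b₁) = √(MSE/Sₓₓ) = √(10.66/703.6) = 0.123088.
t = -0.1943 / 0.123088 = -1.5785.
df = n − 2 = 375.
Two-sided p ≈ 0.1153, which is ≥ 0.1, so fail to reject H₀.
The data do not give significant evidence of an association between residual sugar and wine quality rating.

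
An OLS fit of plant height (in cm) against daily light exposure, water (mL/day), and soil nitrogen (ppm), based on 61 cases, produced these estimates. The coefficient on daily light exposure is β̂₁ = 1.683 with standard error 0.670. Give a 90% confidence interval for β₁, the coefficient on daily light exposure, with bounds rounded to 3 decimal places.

df = n − k − 1 = 61 − 3 − 1 = 57.
t* = t_{0.05, 57} = 1.672029.
Margin = t* × SE = 1.672029 × 0.670 = 1.12026.
CI: 1.683 ± 1.12026 → (0.563, 2.803).
With 90% confidence, each one-unit increase in daily light exposure is associated with a change of between 0.563 and 2.803 cm in plant height, holding the other predictors fixed.

(0.563, 2.803)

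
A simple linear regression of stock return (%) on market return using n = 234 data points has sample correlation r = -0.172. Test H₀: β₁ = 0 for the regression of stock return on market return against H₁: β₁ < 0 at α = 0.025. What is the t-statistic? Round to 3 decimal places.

t = -2.659

t = r·√(n − 2)/√(1 − r²) = -0.172·√232/√0.970416 = -2.659.
df = n − 2 = 232.
One-sided p ≈ 0.0042, which is < 0.025, so reject H₀.
There is evidence of a linear association between market return and stock return.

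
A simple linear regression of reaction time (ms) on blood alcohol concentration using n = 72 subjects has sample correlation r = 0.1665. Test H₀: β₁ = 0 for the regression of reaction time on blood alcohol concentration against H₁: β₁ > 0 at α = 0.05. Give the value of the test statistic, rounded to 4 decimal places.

t = r·√(n − 2)/√(1 − r²) = 0.1665·√70/√0.972278 = 1.4128.
df = n − 2 = 70.
One-sided p ≈ 0.0811, which is ≥ 0.05, so fail to reject H₀.
The data do not give significant evidence of a linear association between blood alcohol concentration and reaction time.

t = 1.4128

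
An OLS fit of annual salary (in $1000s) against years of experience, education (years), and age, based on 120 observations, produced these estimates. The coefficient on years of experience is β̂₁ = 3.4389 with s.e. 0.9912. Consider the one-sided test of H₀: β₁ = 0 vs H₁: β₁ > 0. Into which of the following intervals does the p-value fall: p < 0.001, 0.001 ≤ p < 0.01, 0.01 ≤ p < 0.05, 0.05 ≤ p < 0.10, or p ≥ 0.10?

p < 0.001

t = 3.4389 / 0.9912 = 3.469.
df = n − k − 1 = 120 − 3 − 1 = 116.
One-sided p = P(T_{116} > t) ≈ 0.0004.
So p < 0.001.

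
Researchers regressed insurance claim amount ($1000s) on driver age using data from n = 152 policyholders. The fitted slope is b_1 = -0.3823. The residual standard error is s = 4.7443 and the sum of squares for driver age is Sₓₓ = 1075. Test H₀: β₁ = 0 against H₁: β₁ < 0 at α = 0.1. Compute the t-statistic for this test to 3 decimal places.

SE(b_1) = s/√Sₓₓ = 4.7443/√1075 = 0.1447.
t = -0.3823 / 0.1447 = -2.642.
df = n − 2 = 150.
One-sided p ≈ 0.0046, which is < 0.1, so reject H₀.
There is evidence that the true slope on driver age is negative.

t = -2.642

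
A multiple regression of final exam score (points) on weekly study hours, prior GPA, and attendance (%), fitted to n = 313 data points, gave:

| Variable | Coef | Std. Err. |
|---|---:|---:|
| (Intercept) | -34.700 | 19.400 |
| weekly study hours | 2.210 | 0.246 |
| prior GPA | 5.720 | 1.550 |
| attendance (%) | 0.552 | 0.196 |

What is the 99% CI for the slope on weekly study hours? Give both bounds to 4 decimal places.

Read off: b = 2.210, SE = 0.246 for weekly study hours.
df = n − k − 1 = 313 − 3 − 1 = 309.
t* = t_{0.005, 309} = 2.591833.
Margin = t* × SE = 2.591833 × 0.246 = 0.637591.
CI: 2.210 ± 0.637591 → (1.5724, 2.8476).

(1.5724, 2.8476)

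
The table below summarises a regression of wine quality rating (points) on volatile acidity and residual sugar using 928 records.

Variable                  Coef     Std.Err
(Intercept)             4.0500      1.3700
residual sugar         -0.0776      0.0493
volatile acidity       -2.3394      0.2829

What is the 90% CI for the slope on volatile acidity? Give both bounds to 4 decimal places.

Read off: b = -2.3394, SE = 0.2829 for volatile acidity.
df = n − k − 1 = 928 − 2 − 1 = 925.
t* = t_{0.05, 925} = 1.646503.
Margin = t* × SE = 1.646503 × 0.2829 = 0.465796.
CI: -2.3394 ± 0.465796 → (-2.8052, -1.8736).

(-2.8052, -1.8736)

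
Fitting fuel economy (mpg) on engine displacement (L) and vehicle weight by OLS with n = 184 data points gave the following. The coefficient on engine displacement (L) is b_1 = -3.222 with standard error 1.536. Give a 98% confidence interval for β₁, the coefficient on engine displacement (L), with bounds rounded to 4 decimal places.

df = n − k − 1 = 184 − 2 − 1 = 181.
t* = t_{0.01, 181} = 2.347126.
Margin = t* × SE = 2.347126 × 1.536 = 3.605186.
CI: -3.222 ± 3.605186 → (-6.8272, 0.3832).
With 98% confidence, each one-unit increase in engine displacement (L) is associated with a change of between -6.8272 and 0.3832 mpg in fuel economy, holding the other predictors fixed.

(-6.8272, 0.3832)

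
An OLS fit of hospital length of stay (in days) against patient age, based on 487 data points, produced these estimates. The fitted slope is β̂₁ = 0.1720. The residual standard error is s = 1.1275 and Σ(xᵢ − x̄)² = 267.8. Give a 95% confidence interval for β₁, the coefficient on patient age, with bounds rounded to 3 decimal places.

(0.037, 0.307)

SE(β̂₁) = s/√Sₓₓ = 1.1275/√267.8 = 0.0688987.
df = n − 2 = 485.
t* = t_{0.025, 485} = 1.964867.
Margin = t* × SE = 1.964867 × 0.0688987 = 0.13538.
CI: 0.1720 ± 0.13538 → (0.037, 0.307).
With 95% confidence, each one-unit increase in patient age is associated with a change of between 0.037 and 0.307 days in hospital length of stay.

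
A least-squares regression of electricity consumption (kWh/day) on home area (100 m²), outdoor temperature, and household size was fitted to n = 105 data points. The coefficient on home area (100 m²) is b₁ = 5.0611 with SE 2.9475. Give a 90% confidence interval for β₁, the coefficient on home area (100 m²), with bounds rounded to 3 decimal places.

(0.168, 9.954)

df = n − k − 1 = 105 − 3 − 1 = 101.
t* = t_{0.05, 101} = 1.660081.
Margin = t* × SE = 1.660081 × 2.9475 = 4.89309.
CI: 5.0611 ± 4.89309 → (0.168, 9.954).
With 90% confidence, each one-unit increase in home area (100 m²) is associated with a change of between 0.168 and 9.954 kWh/day in electricity consumption, holding the other predictors fixed.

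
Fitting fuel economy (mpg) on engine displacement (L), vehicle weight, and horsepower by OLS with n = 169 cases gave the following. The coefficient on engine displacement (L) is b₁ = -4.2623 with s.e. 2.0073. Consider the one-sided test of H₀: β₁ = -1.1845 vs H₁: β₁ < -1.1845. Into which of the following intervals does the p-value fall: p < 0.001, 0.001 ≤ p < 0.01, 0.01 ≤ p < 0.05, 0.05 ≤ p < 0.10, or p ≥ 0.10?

0.05 ≤ p < 0.10

t = (-4.2623 − (-1.1845)) / 2.0073 = -1.533.
df = n − k − 1 = 169 − 3 − 1 = 165.
One-sided p = P(T_{165} < t) ≈ 0.0636.
So 0.05 ≤ p < 0.10.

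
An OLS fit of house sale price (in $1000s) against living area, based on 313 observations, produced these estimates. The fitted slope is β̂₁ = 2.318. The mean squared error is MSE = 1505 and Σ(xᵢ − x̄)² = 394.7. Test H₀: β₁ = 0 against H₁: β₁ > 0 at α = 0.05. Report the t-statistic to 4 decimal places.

t = 1.1871

SE(β̂₁) = √(MSE/Sₓₓ) = √(1505/394.7) = 1.9527.
t = 2.318 / 1.9527 = 1.1871.
df = n − 2 = 311.
One-sided p ≈ 0.1181, which is ≥ 0.05, so fail to reject H₀.
The data do not give significant evidence that the true slope on living area is positive.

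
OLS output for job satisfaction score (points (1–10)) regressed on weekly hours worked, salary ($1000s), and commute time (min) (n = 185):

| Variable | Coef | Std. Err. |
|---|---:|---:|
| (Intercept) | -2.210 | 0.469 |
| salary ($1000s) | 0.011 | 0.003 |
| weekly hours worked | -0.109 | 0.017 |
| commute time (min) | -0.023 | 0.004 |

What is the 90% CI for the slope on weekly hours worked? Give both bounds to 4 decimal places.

(-0.1371, -0.0809)

Read off: b = -0.109, SE = 0.017 for weekly hours worked.
df = n − k − 1 = 185 − 3 − 1 = 181.
t* = t_{0.05, 181} = 1.653316.
Margin = t* × SE = 1.653316 × 0.017 = 0.028106.
CI: -0.109 ± 0.028106 → (-0.1371, -0.0809).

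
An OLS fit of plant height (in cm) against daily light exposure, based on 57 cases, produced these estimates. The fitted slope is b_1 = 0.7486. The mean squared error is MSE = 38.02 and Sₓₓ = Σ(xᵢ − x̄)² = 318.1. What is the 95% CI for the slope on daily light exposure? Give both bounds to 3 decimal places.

SE(b_1) = √(MSE/Sₓₓ) = √(38.02/318.1) = 0.34572.
df = n − 2 = 55.
t* = t_{0.025, 55} = 2.004045.
Margin = t* × SE = 2.004045 × 0.34572 = 0.69284.
CI: 0.7486 ± 0.69284 → (0.056, 1.441).
With 95% confidence, each one-unit increase in daily light exposure is associated with a change of between 0.056 and 1.441 cm in plant height.

(0.056, 1.441)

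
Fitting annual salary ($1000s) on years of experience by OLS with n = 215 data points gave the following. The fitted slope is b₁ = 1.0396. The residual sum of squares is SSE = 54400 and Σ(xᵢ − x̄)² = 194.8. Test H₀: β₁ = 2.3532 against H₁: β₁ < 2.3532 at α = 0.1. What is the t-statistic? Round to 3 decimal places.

t = -1.147

MSE = SSE/(n − 2) = 54400/213 = 255.399.
SE(b₁) = √(MSE/Sₓₓ) = √(255.399/194.8) = 1.14503.
t = (1.0396 − 2.3532) / 1.14503 = -1.147.
df = n − 2 = 213.
One-sided p ≈ 0.1263, which is ≥ 0.1, so fail to reject H₀.
The data do not give significant evidence that the true slope on years of experience is below 2.3532 $1000s per unit.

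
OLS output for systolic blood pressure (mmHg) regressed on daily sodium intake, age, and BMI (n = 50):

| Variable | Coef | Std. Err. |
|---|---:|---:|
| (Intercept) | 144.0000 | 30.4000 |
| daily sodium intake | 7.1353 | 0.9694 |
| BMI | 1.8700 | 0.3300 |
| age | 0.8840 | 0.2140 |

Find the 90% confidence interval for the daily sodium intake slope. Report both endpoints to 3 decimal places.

(5.508, 8.763)

Read off: b = 7.1353, SE = 0.9694 for daily sodium intake.
df = n − k − 1 = 50 − 3 − 1 = 46.
t* = t_{0.05, 46} = 1.67866.
Margin = t* × SE = 1.67866 × 0.9694 = 1.62729.
CI: 7.1353 ± 1.62729 → (5.508, 8.763).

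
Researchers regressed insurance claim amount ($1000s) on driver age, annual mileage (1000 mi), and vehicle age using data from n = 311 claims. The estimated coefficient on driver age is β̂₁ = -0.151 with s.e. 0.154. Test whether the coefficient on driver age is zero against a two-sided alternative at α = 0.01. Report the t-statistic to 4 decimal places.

t = -0.9805

H₀: β₁ = 0 vs H₁: β₁ ≠ 0.
t = (β̂₁ − β₁⁰)/SE = -0.151 / 0.154 = -0.9805.
df = n − k − 1 = 311 − 3 − 1 = 307.
Two-sided p ≈ 0.3276, which is ≥ 0.01, so fail to reject H₀.
The data do not give significant evidence of an association between driver age and insurance claim amount, after adjusting for the other predictors.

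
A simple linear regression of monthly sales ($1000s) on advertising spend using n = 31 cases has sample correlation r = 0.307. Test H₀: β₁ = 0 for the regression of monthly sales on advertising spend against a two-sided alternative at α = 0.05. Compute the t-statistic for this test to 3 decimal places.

t = r·√(n − 2)/√(1 − r²) = 0.307·√29/√0.905751 = 1.737.
df = n − 2 = 29.
Two-sided p ≈ 0.0930, which is ≥ 0.05, so fail to reject H₀.
The data do not give significant evidence of a linear association between advertising spend and monthly sales.

t = 1.737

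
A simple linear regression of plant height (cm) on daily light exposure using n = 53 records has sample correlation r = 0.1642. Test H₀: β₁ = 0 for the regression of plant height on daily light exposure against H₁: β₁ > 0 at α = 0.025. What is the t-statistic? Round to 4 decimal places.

t = 1.1888

t = r·√(n − 2)/√(1 − r²) = 0.1642·√51/√0.973038 = 1.1888.
df = n − 2 = 51.
One-sided p ≈ 0.1200, which is ≥ 0.025, so fail to reject H₀.
The data do not give significant evidence of a linear association between daily light exposure and plant height.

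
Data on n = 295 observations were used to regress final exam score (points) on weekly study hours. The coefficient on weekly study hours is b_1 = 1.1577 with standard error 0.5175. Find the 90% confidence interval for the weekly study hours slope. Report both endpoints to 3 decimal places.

df = n − 2 = 295 − 2 = 293.
t* = t_{0.05, 293} = 1.650071.
Margin = t* × SE = 1.650071 × 0.5175 = 0.85391.
CI: 1.1577 ± 0.85391 → (0.304, 2.012).
With 90% confidence, each one-unit increase in weekly study hours is associated with a change of between 0.304 and 2.012 points in final exam score.

(0.304, 2.012)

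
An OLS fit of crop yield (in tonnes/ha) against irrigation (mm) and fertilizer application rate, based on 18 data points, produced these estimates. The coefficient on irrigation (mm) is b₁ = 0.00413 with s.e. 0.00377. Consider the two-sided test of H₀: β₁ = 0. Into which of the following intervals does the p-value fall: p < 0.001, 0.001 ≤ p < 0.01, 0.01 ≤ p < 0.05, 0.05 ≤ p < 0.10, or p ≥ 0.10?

p ≥ 0.10

t = 0.00413 / 0.00377 = 1.095.
df = n − k − 1 = 18 − 2 − 1 = 15.
Two-sided p = 2·P(T_{15} > |t|) ≈ 0.2906.
So p ≥ 0.10.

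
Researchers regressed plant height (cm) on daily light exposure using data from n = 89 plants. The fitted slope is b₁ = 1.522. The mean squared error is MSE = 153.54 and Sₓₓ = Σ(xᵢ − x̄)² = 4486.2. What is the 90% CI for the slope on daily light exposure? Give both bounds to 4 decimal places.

(1.2144, 1.8296)

SE(b₁) = √(MSE/Sₓₓ) = √(153.54/4486.2) = 0.185.
df = n − 2 = 87.
t* = t_{0.05, 87} = 1.662557.
Margin = t* × SE = 1.662557 × 0.185 = 0.307573.
CI: 1.522 ± 0.307573 → (1.2144, 1.8296).
With 90% confidence, each one-unit increase in daily light exposure is associated with a change of between 1.2144 and 1.8296 cm in plant height.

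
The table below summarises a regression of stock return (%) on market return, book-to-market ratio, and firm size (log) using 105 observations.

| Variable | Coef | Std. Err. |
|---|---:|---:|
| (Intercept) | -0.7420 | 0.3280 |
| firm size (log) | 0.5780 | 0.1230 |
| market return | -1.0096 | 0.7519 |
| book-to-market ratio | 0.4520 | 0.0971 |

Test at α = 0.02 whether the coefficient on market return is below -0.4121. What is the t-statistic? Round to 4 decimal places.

t = -0.7947

Read off: b = -1.0096, SE = 0.7519 for market return.
H₀: β₁ = -0.4121 vs H₁: β₁ < -0.4121.
t = (-1.0096 − (-0.4121)) / 0.7519 = -0.7947.
df = n − k − 1 = 105 − 3 − 1 = 101.
One-sided p ≈ 0.2143, which is ≥ 0.02, so fail to reject H₀.
The data do not give significant evidence that the true slope on market return is below -0.4121 % per unit, holding the other predictors fixed.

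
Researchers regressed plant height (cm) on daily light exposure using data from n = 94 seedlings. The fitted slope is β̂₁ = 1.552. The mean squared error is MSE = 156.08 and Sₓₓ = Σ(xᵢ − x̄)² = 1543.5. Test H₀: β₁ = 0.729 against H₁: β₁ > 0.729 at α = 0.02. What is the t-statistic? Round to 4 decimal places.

t = 2.5881

SE(β̂₁) = √(MSE/Sₓₓ) = √(156.08/1543.5) = 0.317995.
t = (1.552 − 0.729) / 0.317995 = 2.5881.
df = n − 2 = 92.
One-sided p ≈ 0.0056, which is < 0.02, so reject H₀.
There is evidence that the true slope on daily light exposure exceeds 0.729 cm per unit.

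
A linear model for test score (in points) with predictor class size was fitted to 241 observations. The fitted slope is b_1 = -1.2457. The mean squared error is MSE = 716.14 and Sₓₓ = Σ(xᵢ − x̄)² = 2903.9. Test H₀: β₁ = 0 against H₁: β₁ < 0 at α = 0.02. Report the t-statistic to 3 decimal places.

t = -2.508

SE(b_1) = √(MSE/Sₓₓ) = √(716.14/2903.9) = 0.496602.
t = -1.2457 / 0.496602 = -2.508.
df = n − 2 = 239.
One-sided p ≈ 0.0064, which is < 0.02, so reject H₀.
There is evidence that the true slope on class size is negative.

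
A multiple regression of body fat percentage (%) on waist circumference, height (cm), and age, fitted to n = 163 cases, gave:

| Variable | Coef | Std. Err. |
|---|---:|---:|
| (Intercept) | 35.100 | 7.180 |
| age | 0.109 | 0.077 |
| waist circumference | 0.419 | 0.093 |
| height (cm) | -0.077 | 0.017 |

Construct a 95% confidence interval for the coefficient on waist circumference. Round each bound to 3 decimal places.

Read off: b = 0.419, SE = 0.093 for waist circumference.
df = n − k − 1 = 163 − 3 − 1 = 159.
t* = t_{0.025, 159} = 1.974996.
Margin = t* × SE = 1.974996 × 0.093 = 0.18367.
CI: 0.419 ± 0.18367 → (0.235, 0.603).

(0.235, 0.603)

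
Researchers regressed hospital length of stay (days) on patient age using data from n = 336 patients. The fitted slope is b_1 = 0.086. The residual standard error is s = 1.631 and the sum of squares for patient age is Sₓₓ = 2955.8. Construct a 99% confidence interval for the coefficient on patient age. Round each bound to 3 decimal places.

(0.008, 0.164)

SE(b_1) = s/√Sₓₓ = 1.631/√2955.8 = 0.0299997.
df = n − 2 = 334.
t* = t_{0.005, 334} = 2.590629.
Margin = t* × SE = 2.590629 × 0.0299997 = 0.07772.
CI: 0.086 ± 0.07772 → (0.008, 0.164).
With 99% confidence, each one-unit increase in patient age is associated with a change of between 0.008 and 0.164 days in hospital length of stay.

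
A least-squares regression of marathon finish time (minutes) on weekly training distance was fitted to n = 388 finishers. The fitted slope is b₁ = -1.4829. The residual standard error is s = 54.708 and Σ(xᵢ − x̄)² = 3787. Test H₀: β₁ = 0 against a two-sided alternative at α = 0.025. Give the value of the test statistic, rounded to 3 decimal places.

SE(b₁) = s/√Sₓₓ = 54.708/√3787 = 0.889003.
t = -1.4829 / 0.889003 = -1.668.
df = n − 2 = 386.
Two-sided p ≈ 0.0961, which is ≥ 0.025, so fail to reject H₀.
The data do not give significant evidence of an association between weekly training distance and marathon finish time.

t = -1.668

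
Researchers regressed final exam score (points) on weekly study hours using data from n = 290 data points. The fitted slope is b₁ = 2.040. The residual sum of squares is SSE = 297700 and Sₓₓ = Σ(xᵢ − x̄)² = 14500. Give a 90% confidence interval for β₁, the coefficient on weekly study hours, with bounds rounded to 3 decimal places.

MSE = SSE/(n − 2) = 297700/288 = 1033.68.
SE(b₁) = √(MSE/Sₓₓ) = √(1033.68/14500) = 0.266999.
df = n − 2 = 288.
t* = t_{0.05, 288} = 1.650162.
Margin = t* × SE = 1.650162 × 0.266999 = 0.44059.
CI: 2.040 ± 0.44059 → (1.599, 2.481).
With 90% confidence, each one-unit increase in weekly study hours is associated with a change of between 1.599 and 2.481 points in final exam score.

(1.599, 2.481)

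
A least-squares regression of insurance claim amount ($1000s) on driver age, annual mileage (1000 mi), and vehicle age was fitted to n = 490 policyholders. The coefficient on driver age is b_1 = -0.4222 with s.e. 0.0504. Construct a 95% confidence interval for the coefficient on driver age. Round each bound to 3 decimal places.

(-0.521, -0.323)

df = n − k − 1 = 490 − 3 − 1 = 486.
t* = t_{0.025, 486} = 1.964857.
Margin = t* × SE = 1.964857 × 0.0504 = 0.09903.
CI: -0.4222 ± 0.09903 → (-0.521, -0.323).
With 95% confidence, each one-unit increase in driver age is associated with a change of between -0.521 and -0.323 $1000s in insurance claim amount, holding the other predictors fixed.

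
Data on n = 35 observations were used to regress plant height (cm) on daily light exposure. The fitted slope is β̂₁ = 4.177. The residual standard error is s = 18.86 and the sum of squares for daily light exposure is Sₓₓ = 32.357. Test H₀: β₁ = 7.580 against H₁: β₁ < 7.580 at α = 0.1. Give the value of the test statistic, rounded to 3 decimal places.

t = -1.026

SE(β̂₁) = s/√Sₓₓ = 18.86/√32.357 = 3.31557.
t = (4.177 − 7.580) / 3.31557 = -1.026.
df = n − 2 = 33.
One-sided p ≈ 0.1561, which is ≥ 0.1, so fail to reject H₀.
The data do not give significant evidence that the true slope on daily light exposure is below 7.580 cm per unit.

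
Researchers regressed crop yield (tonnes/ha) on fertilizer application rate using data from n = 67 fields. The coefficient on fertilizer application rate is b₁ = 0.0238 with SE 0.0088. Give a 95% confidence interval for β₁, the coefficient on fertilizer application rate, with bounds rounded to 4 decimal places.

df = n − 2 = 67 − 2 = 65.
t* = t_{0.025, 65} = 1.997138.
Margin = t* × SE = 1.997138 × 0.0088 = 0.017575.
CI: 0.0238 ± 0.017575 → (0.0062, 0.0414).
With 95% confidence, each one-unit increase in fertilizer application rate is associated with a change of between 0.0062 and 0.0414 tonnes/ha in crop yield.

(0.0062, 0.0414)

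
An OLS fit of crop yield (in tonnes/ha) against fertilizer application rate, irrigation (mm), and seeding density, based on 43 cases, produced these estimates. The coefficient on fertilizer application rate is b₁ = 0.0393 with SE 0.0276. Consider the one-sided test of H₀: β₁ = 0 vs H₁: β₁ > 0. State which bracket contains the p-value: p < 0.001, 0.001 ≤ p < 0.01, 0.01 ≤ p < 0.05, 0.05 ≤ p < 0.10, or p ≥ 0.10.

t = 0.0393 / 0.0276 = 1.424.
df = n − k − 1 = 43 − 3 − 1 = 39.
One-sided p = P(T_{39} > t) ≈ 0.0812.
So 0.05 ≤ p < 0.10.

0.05 ≤ p < 0.10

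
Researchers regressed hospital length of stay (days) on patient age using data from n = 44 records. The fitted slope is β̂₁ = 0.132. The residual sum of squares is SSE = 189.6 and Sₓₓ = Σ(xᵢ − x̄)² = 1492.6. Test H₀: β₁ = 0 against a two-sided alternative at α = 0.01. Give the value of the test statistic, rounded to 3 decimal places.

MSE = SSE/(n − 2) = 189.6/42 = 4.51429.
SE(β̂₁) = √(MSE/Sₓₓ) = √(4.51429/1492.6) = 0.0549949.
t = 0.132 / 0.0549949 = 2.400.
df = n − 2 = 42.
Two-sided p ≈ 0.0209, which is ≥ 0.01, so fail to reject H₀.
The data do not give significant evidence of an association between patient age and hospital length of stay.

t = 2.400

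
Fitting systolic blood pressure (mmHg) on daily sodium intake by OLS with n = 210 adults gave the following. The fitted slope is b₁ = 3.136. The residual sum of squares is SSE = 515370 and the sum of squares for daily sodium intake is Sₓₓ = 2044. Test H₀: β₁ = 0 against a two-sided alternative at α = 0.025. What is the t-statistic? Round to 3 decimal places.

t = 2.848

MSE = SSE/(n − 2) = 515370/208 = 2477.74.
SE(b₁) = √(MSE/Sₓₓ) = √(2477.74/2044) = 1.101.
t = 3.136 / 1.101 = 2.848.
df = n − 2 = 208.
Two-sided p ≈ 0.0048, which is < 0.025, so reject H₀.
There is evidence that daily sodium intake is associated with systolic blood pressure.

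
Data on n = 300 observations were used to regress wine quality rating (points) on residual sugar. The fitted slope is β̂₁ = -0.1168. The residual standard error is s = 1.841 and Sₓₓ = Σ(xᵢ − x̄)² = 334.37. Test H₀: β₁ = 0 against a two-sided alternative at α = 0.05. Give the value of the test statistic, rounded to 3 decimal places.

t = -1.160

SE(β̂₁) = s/√Sₓₓ = 1.841/√334.37 = 0.100679.
t = -0.1168 / 0.100679 = -1.160.
df = n − 2 = 298.
Two-sided p ≈ 0.2469, which is ≥ 0.05, so fail to reject H₀.
The data do not give significant evidence of an association between residual sugar and wine quality rating.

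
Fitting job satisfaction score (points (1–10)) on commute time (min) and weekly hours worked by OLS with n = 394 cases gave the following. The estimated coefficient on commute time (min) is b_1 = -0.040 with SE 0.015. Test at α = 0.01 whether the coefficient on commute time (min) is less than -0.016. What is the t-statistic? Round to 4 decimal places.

t = -1.6000

H₀: β₁ = -0.016 vs H₁: β₁ < -0.016.
t = (b_1 − β₁⁰)/SE = (-0.040 − (-0.016)) / 0.015 = -1.6000.
df = n − k − 1 = 394 − 2 − 1 = 391.
One-sided p ≈ 0.0552, which is ≥ 0.01, so fail to reject H₀.
The data do not give significant evidence that the true slope on commute time (min) is below -0.016 points (1–10) per unit, holding the other predictors fixed.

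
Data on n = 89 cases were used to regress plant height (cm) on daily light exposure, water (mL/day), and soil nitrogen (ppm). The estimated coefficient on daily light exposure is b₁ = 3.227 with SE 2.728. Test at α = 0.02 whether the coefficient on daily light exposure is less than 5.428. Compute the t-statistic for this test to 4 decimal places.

H₀: β₁ = 5.428 vs H₁: β₁ < 5.428.
t = (b₁ − β₁⁰)/SE = (3.227 − 5.428) / 2.728 = -0.8068.
df = n − k − 1 = 89 − 3 − 1 = 85.
One-sided p ≈ 0.2110, which is ≥ 0.02, so fail to reject H₀.
The data do not give significant evidence that the true slope on daily light exposure is below 5.428 cm per unit, holding the other predictors fixed.

t = -0.8068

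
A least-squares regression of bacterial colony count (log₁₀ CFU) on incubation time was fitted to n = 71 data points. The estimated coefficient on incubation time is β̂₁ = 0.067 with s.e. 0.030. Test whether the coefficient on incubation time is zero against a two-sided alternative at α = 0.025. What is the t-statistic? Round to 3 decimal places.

t = 2.233

H₀: β₁ = 0 vs H₁: β₁ ≠ 0.
t = (β̂₁ − β₁⁰)/SE = 0.067 / 0.030 = 2.233.
df = n − 2 = 71 − 2 = 69.
Two-sided p ≈ 0.0288, which is ≥ 0.025, so fail to reject H₀.
The data do not give significant evidence of an association between incubation time and bacterial colony count.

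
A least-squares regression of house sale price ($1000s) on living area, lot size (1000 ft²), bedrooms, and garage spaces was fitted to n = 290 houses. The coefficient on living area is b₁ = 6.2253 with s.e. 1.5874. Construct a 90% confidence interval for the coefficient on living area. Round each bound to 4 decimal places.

(3.6057, 8.8449)

df = n − k − 1 = 290 − 4 − 1 = 285.
t* = t_{0.05, 285} = 1.650218.
Margin = t* × SE = 1.650218 × 1.5874 = 2.619556.
CI: 6.2253 ± 2.619556 → (3.6057, 8.8449).
With 90% confidence, each one-unit increase in living area is associated with a change of between 3.6057 and 8.8449 $1000s in house sale price, holding the other predictors fixed.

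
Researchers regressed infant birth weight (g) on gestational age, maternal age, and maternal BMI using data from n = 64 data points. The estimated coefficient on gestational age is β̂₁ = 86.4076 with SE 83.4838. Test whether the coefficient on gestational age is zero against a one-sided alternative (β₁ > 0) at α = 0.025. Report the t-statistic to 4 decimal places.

H₀: β₁ = 0 vs H₁: β₁ > 0.
t = (β̂₁ − β₁⁰)/SE = 86.4076 / 83.4838 = 1.0350.
df = n − k − 1 = 64 − 3 − 1 = 60.
One-sided p ≈ 0.1524, which is ≥ 0.025, so fail to reject H₀.
The data do not give significant evidence that the true slope on gestational age is positive, holding the other predictors fixed.

t = 1.0350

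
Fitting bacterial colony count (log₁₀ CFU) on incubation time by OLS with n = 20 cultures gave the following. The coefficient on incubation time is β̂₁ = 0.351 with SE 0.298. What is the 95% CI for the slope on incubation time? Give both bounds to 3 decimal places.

(-0.275, 0.977)

df = n − 2 = 20 − 2 = 18.
t* = t_{0.025, 18} = 2.100922.
Margin = t* × SE = 2.100922 × 0.298 = 0.62607.
CI: 0.351 ± 0.62607 → (-0.275, 0.977).
With 95% confidence, each one-unit increase in incubation time is associated with a change of between -0.275 and 0.977 log₁₀ CFU in bacterial colony count.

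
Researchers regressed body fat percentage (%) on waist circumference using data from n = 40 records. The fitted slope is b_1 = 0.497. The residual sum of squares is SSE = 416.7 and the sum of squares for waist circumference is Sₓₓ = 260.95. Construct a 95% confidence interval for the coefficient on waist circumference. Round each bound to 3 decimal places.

(0.082, 0.912)

MSE = SSE/(n − 2) = 416.7/38 = 10.9658.
SE(b_1) = √(MSE/Sₓₓ) = √(10.9658/260.95) = 0.204994.
df = n − 2 = 38.
t* = t_{0.025, 38} = 2.024394.
Margin = t* × SE = 2.024394 × 0.204994 = 0.41499.
CI: 0.497 ± 0.41499 → (0.082, 0.912).
With 95% confidence, each one-unit increase in waist circumference is associated with a change of between 0.082 and 0.912 % in body fat percentage.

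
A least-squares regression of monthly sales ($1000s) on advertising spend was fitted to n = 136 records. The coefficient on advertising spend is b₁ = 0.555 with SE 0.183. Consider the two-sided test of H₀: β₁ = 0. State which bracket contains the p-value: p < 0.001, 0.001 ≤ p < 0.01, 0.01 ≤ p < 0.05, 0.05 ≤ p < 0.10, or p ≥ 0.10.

0.001 ≤ p < 0.01

t = 0.555 / 0.183 = 3.033.
df = n − 2 = 136 − 2 = 134.
Two-sided p = 2·P(T_{134} > |t|) ≈ 0.0029.
So 0.001 ≤ p < 0.01.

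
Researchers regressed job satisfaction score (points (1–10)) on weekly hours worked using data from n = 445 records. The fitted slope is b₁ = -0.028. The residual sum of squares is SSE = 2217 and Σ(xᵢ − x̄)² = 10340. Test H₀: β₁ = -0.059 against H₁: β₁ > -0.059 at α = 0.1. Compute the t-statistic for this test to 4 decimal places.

MSE = SSE/(n − 2) = 2217/443 = 5.00451.
SE(b₁) = √(MSE/Sₓₓ) = √(5.00451/10340) = 0.0219999.
t = (-0.028 − (-0.059)) / 0.0219999 = 1.4091.
df = n − 2 = 443.
One-sided p ≈ 0.0798, which is < 0.1, so reject H₀.
There is evidence that the true slope on weekly hours worked exceeds -0.059 points (1–10) per unit.

t = 1.4091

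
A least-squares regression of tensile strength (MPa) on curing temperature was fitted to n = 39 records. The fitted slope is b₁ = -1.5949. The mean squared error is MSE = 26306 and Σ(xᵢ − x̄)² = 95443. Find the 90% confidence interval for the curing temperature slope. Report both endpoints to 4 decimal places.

(-2.4806, -0.7092)

SE(b₁) = √(MSE/Sₓₓ) = √(26306/95443) = 0.524995.
df = n − 2 = 37.
t* = t_{0.05, 37} = 1.687094.
Margin = t* × SE = 1.687094 × 0.524995 = 0.885716.
CI: -1.5949 ± 0.885716 → (-2.4806, -0.7092).
With 90% confidence, each one-unit increase in curing temperature is associated with a change of between -2.4806 and -0.7092 MPa in tensile strength.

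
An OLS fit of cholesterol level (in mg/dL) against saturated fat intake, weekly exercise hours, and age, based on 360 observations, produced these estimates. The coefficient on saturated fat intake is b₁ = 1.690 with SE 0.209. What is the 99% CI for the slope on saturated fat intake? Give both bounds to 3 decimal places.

(1.149, 2.231)

df = n − k − 1 = 360 − 3 − 1 = 356.
t* = t_{0.005, 356} = 2.58971.
Margin = t* × SE = 2.58971 × 0.209 = 0.54125.
CI: 1.690 ± 0.54125 → (1.149, 2.231).
With 99% confidence, each one-unit increase in saturated fat intake is associated with a change of between 1.149 and 2.231 mg/dL in cholesterol level, holding the other predictors fixed.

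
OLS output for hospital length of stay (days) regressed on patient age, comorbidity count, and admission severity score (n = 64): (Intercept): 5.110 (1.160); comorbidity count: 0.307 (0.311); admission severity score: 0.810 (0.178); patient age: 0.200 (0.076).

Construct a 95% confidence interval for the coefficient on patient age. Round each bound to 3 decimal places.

(0.048, 0.352)

Read off: b = 0.200, SE = 0.076 for patient age.
df = n − k − 1 = 64 − 3 − 1 = 60.
t* = t_{0.025, 60} = 2.000298.
Margin = t* × SE = 2.000298 × 0.076 = 0.15202.
CI: 0.200 ± 0.15202 → (0.048, 0.352).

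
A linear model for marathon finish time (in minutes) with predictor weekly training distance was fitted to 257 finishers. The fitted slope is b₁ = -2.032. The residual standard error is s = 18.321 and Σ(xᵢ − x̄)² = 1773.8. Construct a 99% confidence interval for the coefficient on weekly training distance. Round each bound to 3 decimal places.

(-3.161, -0.903)

SE(b₁) = s/√Sₓₓ = 18.321/√1773.8 = 0.435008.
df = n − 2 = 255.
t* = t_{0.005, 255} = 2.595246.
Margin = t* × SE = 2.595246 × 0.435008 = 1.12895.
CI: -2.032 ± 1.12895 → (-3.161, -0.903).
With 99% confidence, each one-unit increase in weekly training distance is associated with a change of between -3.161 and -0.903 minutes in marathon finish time.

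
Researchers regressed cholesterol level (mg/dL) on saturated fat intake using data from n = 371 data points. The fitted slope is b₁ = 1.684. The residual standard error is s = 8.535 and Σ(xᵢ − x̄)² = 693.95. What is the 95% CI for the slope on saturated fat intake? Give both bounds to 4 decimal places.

(1.0469, 2.3211)

SE(b₁) = s/√Sₓₓ = 8.535/√693.95 = 0.323996.
df = n − 2 = 369.
t* = t_{0.025, 369} = 1.966414.
Margin = t* × SE = 1.966414 × 0.323996 = 0.637110.
CI: 1.684 ± 0.637110 → (1.0469, 2.3211).
With 95% confidence, each one-unit increase in saturated fat intake is associated with a change of between 1.0469 and 2.3211 mg/dL in cholesterol level.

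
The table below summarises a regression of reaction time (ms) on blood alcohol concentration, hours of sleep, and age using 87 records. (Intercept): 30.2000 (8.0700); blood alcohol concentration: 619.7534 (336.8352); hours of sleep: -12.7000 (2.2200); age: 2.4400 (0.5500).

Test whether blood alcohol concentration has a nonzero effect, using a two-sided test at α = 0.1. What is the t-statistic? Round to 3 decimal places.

t = 1.840

Read off: b = 619.7534, SE = 336.8352 for blood alcohol concentration.
H₀: β₁ = 0 vs H₁: β₁ ≠ 0.
t = 619.7534 / 336.8352 = 1.840.
df = n − k − 1 = 87 − 3 − 1 = 83.
Two-sided p ≈ 0.0694, which is < 0.1, so reject H₀.
There is evidence that blood alcohol concentration is associated with reaction time, holding the other predictors fixed.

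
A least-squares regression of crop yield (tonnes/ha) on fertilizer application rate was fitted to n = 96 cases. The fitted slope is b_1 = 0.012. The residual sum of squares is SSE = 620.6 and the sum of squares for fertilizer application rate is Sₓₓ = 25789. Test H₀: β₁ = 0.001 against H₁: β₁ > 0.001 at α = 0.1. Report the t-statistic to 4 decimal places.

MSE = SSE/(n − 2) = 620.6/94 = 6.60213.
SE(b_1) = √(MSE/Sₓₓ) = √(6.60213/25789) = 0.0160002.
t = (0.012 − 0.001) / 0.0160002 = 0.6875.
df = n − 2 = 94.
One-sided p ≈ 0.2467, which is ≥ 0.1, so fail to reject H₀.
The data do not give significant evidence that the true slope on fertilizer application rate exceeds 0.001 tonnes/ha per unit.

t = 0.6875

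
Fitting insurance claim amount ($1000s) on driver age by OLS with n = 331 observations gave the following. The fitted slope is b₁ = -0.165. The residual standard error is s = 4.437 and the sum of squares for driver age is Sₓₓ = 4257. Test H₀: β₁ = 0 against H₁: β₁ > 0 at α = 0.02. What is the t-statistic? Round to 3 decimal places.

SE(b₁) = s/√Sₓₓ = 4.437/√4257 = 0.0680045.
t = -0.165 / 0.0680045 = -2.426.
df = n − 2 = 329.
One-sided p ≈ 0.9921, which is ≥ 0.02, so fail to reject H₀.
The data do not give significant evidence that the true slope on driver age is positive.

t = -2.426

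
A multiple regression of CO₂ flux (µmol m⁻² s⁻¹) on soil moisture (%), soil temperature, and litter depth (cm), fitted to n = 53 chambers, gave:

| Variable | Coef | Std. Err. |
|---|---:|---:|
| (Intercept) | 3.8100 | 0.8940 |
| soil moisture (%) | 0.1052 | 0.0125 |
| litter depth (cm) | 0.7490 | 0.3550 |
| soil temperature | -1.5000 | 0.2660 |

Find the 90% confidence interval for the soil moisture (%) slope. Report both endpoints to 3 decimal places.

Read off: b = 0.1052, SE = 0.0125 for soil moisture (%).
df = n − k − 1 = 53 − 3 − 1 = 49.
t* = t_{0.05, 49} = 1.676551.
Margin = t* × SE = 1.676551 × 0.0125 = 0.02096.
CI: 0.1052 ± 0.02096 → (0.084, 0.126).

(0.084, 0.126)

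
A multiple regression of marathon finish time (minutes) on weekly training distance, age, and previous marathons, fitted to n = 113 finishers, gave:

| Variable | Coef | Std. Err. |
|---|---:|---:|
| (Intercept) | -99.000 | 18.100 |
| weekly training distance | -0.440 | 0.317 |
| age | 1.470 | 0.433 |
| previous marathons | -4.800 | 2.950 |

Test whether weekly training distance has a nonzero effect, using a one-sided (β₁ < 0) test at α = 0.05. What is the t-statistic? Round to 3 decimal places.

Read off: b = -0.440, SE = 0.317 for weekly training distance.
H₀: β₁ = 0 vs H₁: β₁ < 0.
t = -0.440 / 0.317 = -1.388.
df = n − k − 1 = 113 − 3 − 1 = 109.
One-sided p ≈ 0.0840, which is ≥ 0.05, so fail to reject H₀.
The data do not give significant evidence that the true slope on weekly training distance is negative, holding the other predictors fixed.

t = -1.388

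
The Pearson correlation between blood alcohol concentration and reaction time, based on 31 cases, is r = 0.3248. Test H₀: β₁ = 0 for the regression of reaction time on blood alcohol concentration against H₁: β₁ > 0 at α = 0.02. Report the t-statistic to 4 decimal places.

t = 1.8494

t = r·√(n − 2)/√(1 − r²) = 0.3248·√29/√0.894505 = 1.8494.
df = n − 2 = 29.
One-sided p ≈ 0.0373, which is ≥ 0.02, so fail to reject H₀.
The data do not give significant evidence of a linear association between blood alcohol concentration and reaction time.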